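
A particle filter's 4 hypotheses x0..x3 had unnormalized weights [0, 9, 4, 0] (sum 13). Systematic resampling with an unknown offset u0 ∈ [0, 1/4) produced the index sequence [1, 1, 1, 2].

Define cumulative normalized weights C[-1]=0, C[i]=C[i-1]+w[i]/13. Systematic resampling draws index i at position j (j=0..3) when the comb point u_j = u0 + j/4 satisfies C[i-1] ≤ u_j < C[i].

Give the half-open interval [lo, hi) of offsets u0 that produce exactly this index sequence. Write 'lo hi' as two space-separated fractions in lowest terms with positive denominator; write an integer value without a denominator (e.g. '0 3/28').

0 5/26

C = [0, 9/13, 1, 1]
j=0 picked index 1: u0 ∈ [0, 9/13)
j=1 picked index 1: u0 ∈ [-1/4, 23/52)
j=2 picked index 1: u0 ∈ [-1/2, 5/26)
j=3 picked index 2: u0 ∈ [-3/52, 1/4)
intersection: [0, 5/26)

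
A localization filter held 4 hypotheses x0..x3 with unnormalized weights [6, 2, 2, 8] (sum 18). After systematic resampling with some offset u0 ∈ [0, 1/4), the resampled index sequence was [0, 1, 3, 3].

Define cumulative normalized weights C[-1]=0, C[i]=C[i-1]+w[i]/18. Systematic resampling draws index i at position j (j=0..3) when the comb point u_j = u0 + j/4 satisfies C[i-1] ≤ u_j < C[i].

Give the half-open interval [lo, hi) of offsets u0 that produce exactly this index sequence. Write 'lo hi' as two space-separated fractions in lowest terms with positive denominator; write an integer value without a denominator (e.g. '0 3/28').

1/12 7/36

C = [1/3, 4/9, 5/9, 1]
j=0 picked index 0: u0 ∈ [0, 1/3)
j=1 picked index 1: u0 ∈ [1/12, 7/36)
j=2 picked index 3: u0 ∈ [1/18, 1/2)
j=3 picked index 3: u0 ∈ [-7/36, 1/4)
intersection: [1/12, 7/36)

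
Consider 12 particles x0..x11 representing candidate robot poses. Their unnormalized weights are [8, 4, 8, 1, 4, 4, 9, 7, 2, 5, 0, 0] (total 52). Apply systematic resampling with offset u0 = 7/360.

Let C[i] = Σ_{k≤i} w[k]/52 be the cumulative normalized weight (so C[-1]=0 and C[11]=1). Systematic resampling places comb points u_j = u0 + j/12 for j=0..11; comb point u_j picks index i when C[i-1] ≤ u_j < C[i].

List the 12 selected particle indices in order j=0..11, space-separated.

0 0 1 2 2 4 5 6 6 7 7 9

C = [2/13, 3/13, 5/13, 21/52, 25/52, 29/52, 19/26, 45/52, 47/52, 1, 1, 1]
j=0: u_0=7/360 ∈ [0, 2/13) → index 0
j=1: u_1=37/360 ∈ [0, 2/13) → index 0
j=2: u_2=67/360 ∈ [2/13, 3/13) → index 1
j=3: u_3=97/360 ∈ [3/13, 5/13) → index 2
j=4: u_4=127/360 ∈ [3/13, 5/13) → index 2
j=5: u_5=157/360 ∈ [21/52, 25/52) → index 4
j=6: u_6=187/360 ∈ [25/52, 29/52) → index 5
j=7: u_7=217/360 ∈ [29/52, 19/26) → index 6
j=8: u_8=247/360 ∈ [29/52, 19/26) → index 6
j=9: u_9=277/360 ∈ [19/26, 45/52) → index 7
j=10: u_10=307/360 ∈ [19/26, 45/52) → index 7
j=11: u_11=337/360 ∈ [47/52, 1) → index 9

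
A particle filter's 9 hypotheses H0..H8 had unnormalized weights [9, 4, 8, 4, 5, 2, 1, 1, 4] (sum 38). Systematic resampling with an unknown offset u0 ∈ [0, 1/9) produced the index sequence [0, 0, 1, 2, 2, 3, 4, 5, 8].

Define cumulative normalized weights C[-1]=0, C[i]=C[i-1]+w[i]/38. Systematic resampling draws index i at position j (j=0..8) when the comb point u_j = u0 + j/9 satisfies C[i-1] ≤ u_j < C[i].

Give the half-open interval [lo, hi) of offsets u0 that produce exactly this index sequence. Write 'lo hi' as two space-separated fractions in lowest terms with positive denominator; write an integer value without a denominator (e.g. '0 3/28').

5/342 11/171

C = [9/38, 13/38, 21/38, 25/38, 15/19, 16/19, 33/38, 17/19, 1]
j=0 picked index 0: u0 ∈ [0, 9/38)
j=1 picked index 0: u0 ∈ [-1/9, 43/342)
j=2 picked index 1: u0 ∈ [5/342, 41/342)
j=3 picked index 2: u0 ∈ [1/114, 25/114)
j=4 picked index 2: u0 ∈ [-35/342, 37/342)
j=5 picked index 3: u0 ∈ [-1/342, 35/342)
j=6 picked index 4: u0 ∈ [-1/114, 7/57)
j=7 picked index 5: u0 ∈ [2/171, 11/171)
j=8 picked index 8: u0 ∈ [1/171, 1/9)
intersection: [5/342, 11/171)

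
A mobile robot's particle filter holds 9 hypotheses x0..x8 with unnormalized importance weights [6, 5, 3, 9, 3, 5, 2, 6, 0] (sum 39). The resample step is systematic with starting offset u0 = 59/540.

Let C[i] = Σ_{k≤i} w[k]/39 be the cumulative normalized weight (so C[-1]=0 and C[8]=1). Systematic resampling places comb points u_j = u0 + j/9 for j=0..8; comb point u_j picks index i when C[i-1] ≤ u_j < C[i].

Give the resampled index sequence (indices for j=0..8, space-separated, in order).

0 1 2 3 3 4 5 7 7

C = [2/13, 11/39, 14/39, 23/39, 2/3, 31/39, 11/13, 1, 1]
j=0: u_0=59/540 ∈ [0, 2/13) → index 0
j=1: u_1=119/540 ∈ [2/13, 11/39) → index 1
j=2: u_2=179/540 ∈ [11/39, 14/39) → index 2
j=3: u_3=239/540 ∈ [14/39, 23/39) → index 3
j=4: u_4=299/540 ∈ [14/39, 23/39) → index 3
j=5: u_5=359/540 ∈ [23/39, 2/3) → index 4
j=6: u_6=419/540 ∈ [2/3, 31/39) → index 5
j=7: u_7=479/540 ∈ [11/13, 1) → index 7
j=8: u_8=539/540 ∈ [11/13, 1) → index 7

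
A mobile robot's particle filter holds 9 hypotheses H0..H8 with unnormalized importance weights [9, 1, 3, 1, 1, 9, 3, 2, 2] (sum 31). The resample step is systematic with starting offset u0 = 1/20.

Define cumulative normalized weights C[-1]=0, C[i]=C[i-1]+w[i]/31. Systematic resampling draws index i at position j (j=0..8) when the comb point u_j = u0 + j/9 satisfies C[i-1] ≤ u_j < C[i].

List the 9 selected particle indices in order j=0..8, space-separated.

0 0 0 2 5 5 5 6 8

C = [9/31, 10/31, 13/31, 14/31, 15/31, 24/31, 27/31, 29/31, 1]
j=0: u_0=1/20 ∈ [0, 9/31) → index 0
j=1: u_1=29/180 ∈ [0, 9/31) → index 0
j=2: u_2=49/180 ∈ [0, 9/31) → index 0
j=3: u_3=23/60 ∈ [10/31, 13/31) → index 2
j=4: u_4=89/180 ∈ [15/31, 24/31) → index 5
j=5: u_5=109/180 ∈ [15/31, 24/31) → index 5
j=6: u_6=43/60 ∈ [15/31, 24/31) → index 5
j=7: u_7=149/180 ∈ [24/31, 27/31) → index 6
j=8: u_8=169/180 ∈ [29/31, 1) → index 8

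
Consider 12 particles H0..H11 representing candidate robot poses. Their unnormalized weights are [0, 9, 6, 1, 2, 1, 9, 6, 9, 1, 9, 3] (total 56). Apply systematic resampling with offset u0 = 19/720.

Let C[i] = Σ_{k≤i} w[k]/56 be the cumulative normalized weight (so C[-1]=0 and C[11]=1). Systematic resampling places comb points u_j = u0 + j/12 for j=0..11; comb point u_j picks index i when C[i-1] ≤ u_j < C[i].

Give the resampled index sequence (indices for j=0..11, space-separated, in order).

1 1 2 3 6 6 7 8 8 9 10 10

C = [0, 9/56, 15/56, 2/7, 9/28, 19/56, 1/2, 17/28, 43/56, 11/14, 53/56, 1]
j=0: u_0=19/720 ∈ [0, 9/56) → index 1
j=1: u_1=79/720 ∈ [0, 9/56) → index 1
j=2: u_2=139/720 ∈ [9/56, 15/56) → index 2
j=3: u_3=199/720 ∈ [15/56, 2/7) → index 3
j=4: u_4=259/720 ∈ [19/56, 1/2) → index 6
j=5: u_5=319/720 ∈ [19/56, 1/2) → index 6
j=6: u_6=379/720 ∈ [1/2, 17/28) → index 7
j=7: u_7=439/720 ∈ [17/28, 43/56) → index 8
j=8: u_8=499/720 ∈ [17/28, 43/56) → index 8
j=9: u_9=559/720 ∈ [43/56, 11/14) → index 9
j=10: u_10=619/720 ∈ [11/14, 53/56) → index 10
j=11: u_11=679/720 ∈ [11/14, 53/56) → index 10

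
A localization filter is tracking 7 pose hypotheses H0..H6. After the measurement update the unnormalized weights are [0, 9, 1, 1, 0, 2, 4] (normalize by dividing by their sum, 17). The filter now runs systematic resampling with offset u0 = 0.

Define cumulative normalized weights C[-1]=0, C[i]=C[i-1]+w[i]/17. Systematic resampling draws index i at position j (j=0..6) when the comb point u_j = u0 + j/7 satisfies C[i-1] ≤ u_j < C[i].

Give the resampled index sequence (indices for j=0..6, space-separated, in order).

C = [0, 9/17, 10/17, 11/17, 11/17, 13/17, 1]
j=0: u_0=0 ∈ [0, 9/17) → index 1
j=1: u_1=1/7 ∈ [0, 9/17) → index 1
j=2: u_2=2/7 ∈ [0, 9/17) → index 1
j=3: u_3=3/7 ∈ [0, 9/17) → index 1
j=4: u_4=4/7 ∈ [9/17, 10/17) → index 2
j=5: u_5=5/7 ∈ [11/17, 13/17) → index 5
j=6: u_6=6/7 ∈ [13/17, 1) → index 6

1 1 1 1 2 5 6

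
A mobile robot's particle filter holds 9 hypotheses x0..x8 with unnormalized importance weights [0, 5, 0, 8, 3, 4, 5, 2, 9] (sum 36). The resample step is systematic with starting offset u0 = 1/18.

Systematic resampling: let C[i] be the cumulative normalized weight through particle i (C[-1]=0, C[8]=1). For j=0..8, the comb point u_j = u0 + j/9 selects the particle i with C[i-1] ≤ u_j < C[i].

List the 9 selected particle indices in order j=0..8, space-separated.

1 3 3 4 5 6 7 8 8

C = [0, 5/36, 5/36, 13/36, 4/9, 5/9, 25/36, 3/4, 1]
j=0: u_0=1/18 ∈ [0, 5/36) → index 1
j=1: u_1=1/6 ∈ [5/36, 13/36) → index 3
j=2: u_2=5/18 ∈ [5/36, 13/36) → index 3
j=3: u_3=7/18 ∈ [13/36, 4/9) → index 4
j=4: u_4=1/2 ∈ [4/9, 5/9) → index 5
j=5: u_5=11/18 ∈ [5/9, 25/36) → index 6
j=6: u_6=13/18 ∈ [25/36, 3/4) → index 7
j=7: u_7=5/6 ∈ [3/4, 1) → index 8
j=8: u_8=17/18 ∈ [3/4, 1) → index 8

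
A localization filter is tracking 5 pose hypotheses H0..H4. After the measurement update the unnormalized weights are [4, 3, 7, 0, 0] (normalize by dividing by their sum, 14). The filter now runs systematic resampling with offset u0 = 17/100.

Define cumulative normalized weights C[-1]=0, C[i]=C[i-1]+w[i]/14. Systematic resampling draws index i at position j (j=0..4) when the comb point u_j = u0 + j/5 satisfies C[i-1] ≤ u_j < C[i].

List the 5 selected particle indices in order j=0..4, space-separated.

0 1 2 2 2

C = [2/7, 1/2, 1, 1, 1]
j=0: u_0=17/100 ∈ [0, 2/7) → index 0
j=1: u_1=37/100 ∈ [2/7, 1/2) → index 1
j=2: u_2=57/100 ∈ [1/2, 1) → index 2
j=3: u_3=77/100 ∈ [1/2, 1) → index 2
j=4: u_4=97/100 ∈ [1/2, 1) → index 2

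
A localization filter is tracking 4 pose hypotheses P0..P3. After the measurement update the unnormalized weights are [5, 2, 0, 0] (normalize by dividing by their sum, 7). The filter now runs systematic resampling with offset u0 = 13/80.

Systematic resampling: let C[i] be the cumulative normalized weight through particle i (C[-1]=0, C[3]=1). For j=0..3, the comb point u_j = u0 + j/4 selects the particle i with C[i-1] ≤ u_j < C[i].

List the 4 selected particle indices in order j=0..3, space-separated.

C = [5/7, 1, 1, 1]
j=0: u_0=13/80 ∈ [0, 5/7) → index 0
j=1: u_1=33/80 ∈ [0, 5/7) → index 0
j=2: u_2=53/80 ∈ [0, 5/7) → index 0
j=3: u_3=73/80 ∈ [5/7, 1) → index 1

0 0 0 1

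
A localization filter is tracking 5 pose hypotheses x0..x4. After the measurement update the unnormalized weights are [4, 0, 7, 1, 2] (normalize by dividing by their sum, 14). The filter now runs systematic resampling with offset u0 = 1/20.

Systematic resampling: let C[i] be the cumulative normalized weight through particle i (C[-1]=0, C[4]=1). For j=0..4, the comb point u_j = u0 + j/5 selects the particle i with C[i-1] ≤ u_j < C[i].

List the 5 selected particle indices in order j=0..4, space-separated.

0 0 2 2 3

C = [2/7, 2/7, 11/14, 6/7, 1]
j=0: u_0=1/20 ∈ [0, 2/7) → index 0
j=1: u_1=1/4 ∈ [0, 2/7) → index 0
j=2: u_2=9/20 ∈ [2/7, 11/14) → index 2
j=3: u_3=13/20 ∈ [2/7, 11/14) → index 2
j=4: u_4=17/20 ∈ [11/14, 6/7) → index 3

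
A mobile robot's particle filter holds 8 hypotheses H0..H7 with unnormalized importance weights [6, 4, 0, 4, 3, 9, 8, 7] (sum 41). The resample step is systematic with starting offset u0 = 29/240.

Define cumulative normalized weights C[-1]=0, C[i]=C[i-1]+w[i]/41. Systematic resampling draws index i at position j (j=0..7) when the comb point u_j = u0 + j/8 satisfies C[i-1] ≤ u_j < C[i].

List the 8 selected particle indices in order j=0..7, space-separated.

0 3 4 5 5 6 7 7

C = [6/41, 10/41, 10/41, 14/41, 17/41, 26/41, 34/41, 1]
j=0: u_0=29/240 ∈ [0, 6/41) → index 0
j=1: u_1=59/240 ∈ [10/41, 14/41) → index 3
j=2: u_2=89/240 ∈ [14/41, 17/41) → index 4
j=3: u_3=119/240 ∈ [17/41, 26/41) → index 5
j=4: u_4=149/240 ∈ [17/41, 26/41) → index 5
j=5: u_5=179/240 ∈ [26/41, 34/41) → index 6
j=6: u_6=209/240 ∈ [34/41, 1) → index 7
j=7: u_7=239/240 ∈ [34/41, 1) → index 7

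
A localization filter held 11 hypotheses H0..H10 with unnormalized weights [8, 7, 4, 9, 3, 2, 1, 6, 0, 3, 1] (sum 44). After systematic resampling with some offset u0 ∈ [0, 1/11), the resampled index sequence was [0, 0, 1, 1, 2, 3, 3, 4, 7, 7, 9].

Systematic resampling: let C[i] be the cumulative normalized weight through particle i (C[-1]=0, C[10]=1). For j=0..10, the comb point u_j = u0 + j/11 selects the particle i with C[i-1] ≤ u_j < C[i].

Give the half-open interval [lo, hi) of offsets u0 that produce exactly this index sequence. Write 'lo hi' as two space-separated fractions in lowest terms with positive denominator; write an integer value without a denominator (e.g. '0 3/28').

C = [2/11, 15/44, 19/44, 7/11, 31/44, 3/4, 17/22, 10/11, 10/11, 43/44, 1]
j=0 picked index 0: u0 ∈ [0, 2/11)
j=1 picked index 0: u0 ∈ [-1/11, 1/11)
j=2 picked index 1: u0 ∈ [0, 7/44)
j=3 picked index 1: u0 ∈ [-1/11, 3/44)
j=4 picked index 2: u0 ∈ [-1/44, 3/44)
j=5 picked index 3: u0 ∈ [-1/44, 2/11)
j=6 picked index 3: u0 ∈ [-5/44, 1/11)
j=7 picked index 4: u0 ∈ [0, 3/44)
j=8 picked index 7: u0 ∈ [1/22, 2/11)
j=9 picked index 7: u0 ∈ [-1/22, 1/11)
j=10 picked index 9: u0 ∈ [0, 3/44)
intersection: [1/22, 3/44)

1/22 3/44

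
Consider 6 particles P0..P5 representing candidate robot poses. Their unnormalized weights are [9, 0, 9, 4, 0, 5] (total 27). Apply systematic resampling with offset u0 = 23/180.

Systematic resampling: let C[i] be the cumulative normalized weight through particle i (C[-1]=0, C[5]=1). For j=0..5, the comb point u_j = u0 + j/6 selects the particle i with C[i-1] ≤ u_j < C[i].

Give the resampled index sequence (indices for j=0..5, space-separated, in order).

C = [1/3, 1/3, 2/3, 22/27, 22/27, 1]
j=0: u_0=23/180 ∈ [0, 1/3) → index 0
j=1: u_1=53/180 ∈ [0, 1/3) → index 0
j=2: u_2=83/180 ∈ [1/3, 2/3) → index 2
j=3: u_3=113/180 ∈ [1/3, 2/3) → index 2
j=4: u_4=143/180 ∈ [2/3, 22/27) → index 3
j=5: u_5=173/180 ∈ [22/27, 1) → index 5

0 0 2 2 3 5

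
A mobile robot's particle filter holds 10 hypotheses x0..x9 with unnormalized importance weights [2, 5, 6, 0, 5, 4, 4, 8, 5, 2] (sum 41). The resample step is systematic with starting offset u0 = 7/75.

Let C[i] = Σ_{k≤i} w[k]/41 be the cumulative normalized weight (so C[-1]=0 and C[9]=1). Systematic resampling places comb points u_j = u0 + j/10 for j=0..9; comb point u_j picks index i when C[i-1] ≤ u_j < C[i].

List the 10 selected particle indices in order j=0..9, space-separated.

1 2 2 4 5 6 7 7 8 9

C = [2/41, 7/41, 13/41, 13/41, 18/41, 22/41, 26/41, 34/41, 39/41, 1]
j=0: u_0=7/75 ∈ [2/41, 7/41) → index 1
j=1: u_1=29/150 ∈ [7/41, 13/41) → index 2
j=2: u_2=22/75 ∈ [7/41, 13/41) → index 2
j=3: u_3=59/150 ∈ [13/41, 18/41) → index 4
j=4: u_4=37/75 ∈ [18/41, 22/41) → index 5
j=5: u_5=89/150 ∈ [22/41, 26/41) → index 6
j=6: u_6=52/75 ∈ [26/41, 34/41) → index 7
j=7: u_7=119/150 ∈ [26/41, 34/41) → index 7
j=8: u_8=67/75 ∈ [34/41, 39/41) → index 8
j=9: u_9=149/150 ∈ [39/41, 1) → index 9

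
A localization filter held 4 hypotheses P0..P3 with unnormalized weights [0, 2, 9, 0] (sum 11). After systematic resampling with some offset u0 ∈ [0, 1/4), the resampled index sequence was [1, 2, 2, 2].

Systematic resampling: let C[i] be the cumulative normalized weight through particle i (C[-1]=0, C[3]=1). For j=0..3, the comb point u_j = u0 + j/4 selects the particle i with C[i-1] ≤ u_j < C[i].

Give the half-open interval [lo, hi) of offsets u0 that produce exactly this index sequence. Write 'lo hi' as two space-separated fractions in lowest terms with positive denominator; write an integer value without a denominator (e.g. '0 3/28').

0 2/11

C = [0, 2/11, 1, 1]
j=0 picked index 1: u0 ∈ [0, 2/11)
j=1 picked index 2: u0 ∈ [-3/44, 3/4)
j=2 picked index 2: u0 ∈ [-7/22, 1/2)
j=3 picked index 2: u0 ∈ [-25/44, 1/4)
intersection: [0, 2/11)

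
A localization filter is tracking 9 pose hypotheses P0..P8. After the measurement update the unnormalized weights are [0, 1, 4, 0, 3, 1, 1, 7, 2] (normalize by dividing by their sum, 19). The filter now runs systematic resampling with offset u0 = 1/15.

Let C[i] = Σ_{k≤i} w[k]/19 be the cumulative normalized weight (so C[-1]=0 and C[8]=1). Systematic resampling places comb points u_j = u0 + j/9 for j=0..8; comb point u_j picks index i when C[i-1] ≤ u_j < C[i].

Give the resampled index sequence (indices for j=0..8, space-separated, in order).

2 2 4 4 6 7 7 7 8

C = [0, 1/19, 5/19, 5/19, 8/19, 9/19, 10/19, 17/19, 1]
j=0: u_0=1/15 ∈ [1/19, 5/19) → index 2
j=1: u_1=8/45 ∈ [1/19, 5/19) → index 2
j=2: u_2=13/45 ∈ [5/19, 8/19) → index 4
j=3: u_3=2/5 ∈ [5/19, 8/19) → index 4
j=4: u_4=23/45 ∈ [9/19, 10/19) → index 6
j=5: u_5=28/45 ∈ [10/19, 17/19) → index 7
j=6: u_6=11/15 ∈ [10/19, 17/19) → index 7
j=7: u_7=38/45 ∈ [10/19, 17/19) → index 7
j=8: u_8=43/45 ∈ [17/19, 1) → index 8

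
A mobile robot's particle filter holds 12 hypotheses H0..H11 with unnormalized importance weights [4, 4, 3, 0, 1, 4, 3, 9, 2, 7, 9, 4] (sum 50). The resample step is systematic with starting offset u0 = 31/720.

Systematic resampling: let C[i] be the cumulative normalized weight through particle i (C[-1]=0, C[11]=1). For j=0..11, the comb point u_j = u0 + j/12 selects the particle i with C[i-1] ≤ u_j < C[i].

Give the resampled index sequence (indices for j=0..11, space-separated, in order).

0 1 2 5 6 7 7 9 9 10 10 11

C = [2/25, 4/25, 11/50, 11/50, 6/25, 8/25, 19/50, 14/25, 3/5, 37/50, 23/25, 1]
j=0: u_0=31/720 ∈ [0, 2/25) → index 0
j=1: u_1=91/720 ∈ [2/25, 4/25) → index 1
j=2: u_2=151/720 ∈ [4/25, 11/50) → index 2
j=3: u_3=211/720 ∈ [6/25, 8/25) → index 5
j=4: u_4=271/720 ∈ [8/25, 19/50) → index 6
j=5: u_5=331/720 ∈ [19/50, 14/25) → index 7
j=6: u_6=391/720 ∈ [19/50, 14/25) → index 7
j=7: u_7=451/720 ∈ [3/5, 37/50) → index 9
j=8: u_8=511/720 ∈ [3/5, 37/50) → index 9
j=9: u_9=571/720 ∈ [37/50, 23/25) → index 10
j=10: u_10=631/720 ∈ [37/50, 23/25) → index 10
j=11: u_11=691/720 ∈ [23/25, 1) → index 11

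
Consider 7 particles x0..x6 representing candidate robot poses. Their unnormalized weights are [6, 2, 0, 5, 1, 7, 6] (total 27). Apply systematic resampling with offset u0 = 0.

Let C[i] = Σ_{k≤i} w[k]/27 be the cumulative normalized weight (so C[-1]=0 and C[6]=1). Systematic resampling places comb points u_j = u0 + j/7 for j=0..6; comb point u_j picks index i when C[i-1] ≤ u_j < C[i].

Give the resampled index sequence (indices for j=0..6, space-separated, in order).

0 0 1 3 5 5 6

C = [2/9, 8/27, 8/27, 13/27, 14/27, 7/9, 1]
j=0: u_0=0 ∈ [0, 2/9) → index 0
j=1: u_1=1/7 ∈ [0, 2/9) → index 0
j=2: u_2=2/7 ∈ [2/9, 8/27) → index 1
j=3: u_3=3/7 ∈ [8/27, 13/27) → index 3
j=4: u_4=4/7 ∈ [14/27, 7/9) → index 5
j=5: u_5=5/7 ∈ [14/27, 7/9) → index 5
j=6: u_6=6/7 ∈ [7/9, 1) → index 6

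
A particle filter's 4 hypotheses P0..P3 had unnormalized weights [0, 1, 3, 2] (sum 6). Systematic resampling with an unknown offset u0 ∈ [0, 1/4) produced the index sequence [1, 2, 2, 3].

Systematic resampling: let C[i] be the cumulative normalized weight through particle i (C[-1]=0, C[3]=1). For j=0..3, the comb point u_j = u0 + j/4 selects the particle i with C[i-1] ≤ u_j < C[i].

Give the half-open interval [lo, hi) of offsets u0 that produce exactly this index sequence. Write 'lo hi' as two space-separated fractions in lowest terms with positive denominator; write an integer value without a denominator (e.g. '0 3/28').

C = [0, 1/6, 2/3, 1]
j=0 picked index 1: u0 ∈ [0, 1/6)
j=1 picked index 2: u0 ∈ [-1/12, 5/12)
j=2 picked index 2: u0 ∈ [-1/3, 1/6)
j=3 picked index 3: u0 ∈ [-1/12, 1/4)
intersection: [0, 1/6)

0 1/6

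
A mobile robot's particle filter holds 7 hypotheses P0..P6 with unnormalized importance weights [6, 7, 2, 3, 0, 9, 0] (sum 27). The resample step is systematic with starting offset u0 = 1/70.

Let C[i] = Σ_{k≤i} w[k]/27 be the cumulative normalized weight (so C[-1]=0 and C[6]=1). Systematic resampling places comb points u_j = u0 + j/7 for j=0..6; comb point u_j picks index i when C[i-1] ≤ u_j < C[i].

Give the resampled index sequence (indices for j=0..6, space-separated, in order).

C = [2/9, 13/27, 5/9, 2/3, 2/3, 1, 1]
j=0: u_0=1/70 ∈ [0, 2/9) → index 0
j=1: u_1=11/70 ∈ [0, 2/9) → index 0
j=2: u_2=3/10 ∈ [2/9, 13/27) → index 1
j=3: u_3=31/70 ∈ [2/9, 13/27) → index 1
j=4: u_4=41/70 ∈ [5/9, 2/3) → index 3
j=5: u_5=51/70 ∈ [2/3, 1) → index 5
j=6: u_6=61/70 ∈ [2/3, 1) → index 5

0 0 1 1 3 5 5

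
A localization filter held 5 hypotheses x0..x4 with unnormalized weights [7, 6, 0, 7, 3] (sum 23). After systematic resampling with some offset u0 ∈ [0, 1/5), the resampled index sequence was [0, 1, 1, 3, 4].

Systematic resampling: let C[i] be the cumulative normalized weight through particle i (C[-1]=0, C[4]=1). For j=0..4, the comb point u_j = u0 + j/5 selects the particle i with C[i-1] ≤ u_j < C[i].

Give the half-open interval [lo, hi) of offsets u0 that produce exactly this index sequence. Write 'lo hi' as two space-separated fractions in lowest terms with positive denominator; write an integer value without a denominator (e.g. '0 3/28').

C = [7/23, 13/23, 13/23, 20/23, 1]
j=0 picked index 0: u0 ∈ [0, 7/23)
j=1 picked index 1: u0 ∈ [12/115, 42/115)
j=2 picked index 1: u0 ∈ [-11/115, 19/115)
j=3 picked index 3: u0 ∈ [-4/115, 31/115)
j=4 picked index 4: u0 ∈ [8/115, 1/5)
intersection: [12/115, 19/115)

12/115 19/115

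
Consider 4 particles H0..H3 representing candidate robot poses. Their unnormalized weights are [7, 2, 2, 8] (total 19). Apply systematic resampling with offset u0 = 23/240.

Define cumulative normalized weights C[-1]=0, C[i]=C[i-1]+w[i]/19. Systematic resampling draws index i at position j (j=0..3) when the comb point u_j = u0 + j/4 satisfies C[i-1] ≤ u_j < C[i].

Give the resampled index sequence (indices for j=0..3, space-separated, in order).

0 0 3 3

C = [7/19, 9/19, 11/19, 1]
j=0: u_0=23/240 ∈ [0, 7/19) → index 0
j=1: u_1=83/240 ∈ [0, 7/19) → index 0
j=2: u_2=143/240 ∈ [11/19, 1) → index 3
j=3: u_3=203/240 ∈ [11/19, 1) → index 3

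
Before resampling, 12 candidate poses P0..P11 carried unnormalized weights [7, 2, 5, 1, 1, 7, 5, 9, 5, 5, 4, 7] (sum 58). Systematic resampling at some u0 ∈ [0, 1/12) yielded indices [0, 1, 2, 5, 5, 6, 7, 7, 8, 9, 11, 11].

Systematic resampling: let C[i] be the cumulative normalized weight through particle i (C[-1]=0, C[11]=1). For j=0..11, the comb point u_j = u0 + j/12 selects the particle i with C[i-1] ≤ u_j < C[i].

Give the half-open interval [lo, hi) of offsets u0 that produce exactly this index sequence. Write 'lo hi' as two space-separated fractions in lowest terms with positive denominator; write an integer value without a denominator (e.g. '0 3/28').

4/87 19/348

C = [7/58, 9/58, 7/29, 15/58, 8/29, 23/58, 14/29, 37/58, 21/29, 47/58, 51/58, 1]
j=0 picked index 0: u0 ∈ [0, 7/58)
j=1 picked index 1: u0 ∈ [13/348, 25/348)
j=2 picked index 2: u0 ∈ [-1/87, 13/174)
j=3 picked index 5: u0 ∈ [3/116, 17/116)
j=4 picked index 5: u0 ∈ [-5/87, 11/174)
j=5 picked index 6: u0 ∈ [-7/348, 23/348)
j=6 picked index 7: u0 ∈ [-1/58, 4/29)
j=7 picked index 7: u0 ∈ [-35/348, 19/348)
j=8 picked index 8: u0 ∈ [-5/174, 5/87)
j=9 picked index 9: u0 ∈ [-3/116, 7/116)
j=10 picked index 11: u0 ∈ [4/87, 1/6)
j=11 picked index 11: u0 ∈ [-13/348, 1/12)
intersection: [4/87, 19/348)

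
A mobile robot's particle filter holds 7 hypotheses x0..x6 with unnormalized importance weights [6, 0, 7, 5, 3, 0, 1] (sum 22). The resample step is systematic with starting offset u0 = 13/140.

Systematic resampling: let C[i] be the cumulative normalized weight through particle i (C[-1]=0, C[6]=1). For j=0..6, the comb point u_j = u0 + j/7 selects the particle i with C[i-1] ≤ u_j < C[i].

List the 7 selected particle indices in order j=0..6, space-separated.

0 0 2 2 3 3 4

C = [3/11, 3/11, 13/22, 9/11, 21/22, 21/22, 1]
j=0: u_0=13/140 ∈ [0, 3/11) → index 0
j=1: u_1=33/140 ∈ [0, 3/11) → index 0
j=2: u_2=53/140 ∈ [3/11, 13/22) → index 2
j=3: u_3=73/140 ∈ [3/11, 13/22) → index 2
j=4: u_4=93/140 ∈ [13/22, 9/11) → index 3
j=5: u_5=113/140 ∈ [13/22, 9/11) → index 3
j=6: u_6=19/20 ∈ [9/11, 21/22) → index 4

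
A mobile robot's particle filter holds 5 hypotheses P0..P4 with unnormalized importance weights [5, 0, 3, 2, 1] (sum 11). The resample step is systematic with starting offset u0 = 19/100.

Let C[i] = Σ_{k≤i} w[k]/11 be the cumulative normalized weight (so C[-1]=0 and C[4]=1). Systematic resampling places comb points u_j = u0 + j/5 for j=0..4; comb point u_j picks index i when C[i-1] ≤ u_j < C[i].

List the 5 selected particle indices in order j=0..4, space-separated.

C = [5/11, 5/11, 8/11, 10/11, 1]
j=0: u_0=19/100 ∈ [0, 5/11) → index 0
j=1: u_1=39/100 ∈ [0, 5/11) → index 0
j=2: u_2=59/100 ∈ [5/11, 8/11) → index 2
j=3: u_3=79/100 ∈ [8/11, 10/11) → index 3
j=4: u_4=99/100 ∈ [10/11, 1) → index 4

0 0 2 3 4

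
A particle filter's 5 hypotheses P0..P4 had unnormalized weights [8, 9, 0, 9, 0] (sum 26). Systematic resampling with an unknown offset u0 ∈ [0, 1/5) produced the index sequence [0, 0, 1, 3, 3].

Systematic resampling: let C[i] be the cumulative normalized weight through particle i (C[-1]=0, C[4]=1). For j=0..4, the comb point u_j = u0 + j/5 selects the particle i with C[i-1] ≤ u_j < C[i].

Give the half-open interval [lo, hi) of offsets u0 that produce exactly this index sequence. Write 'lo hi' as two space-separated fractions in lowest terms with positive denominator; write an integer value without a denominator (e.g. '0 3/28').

C = [4/13, 17/26, 17/26, 1, 1]
j=0 picked index 0: u0 ∈ [0, 4/13)
j=1 picked index 0: u0 ∈ [-1/5, 7/65)
j=2 picked index 1: u0 ∈ [-6/65, 33/130)
j=3 picked index 3: u0 ∈ [7/130, 2/5)
j=4 picked index 3: u0 ∈ [-19/130, 1/5)
intersection: [7/130, 7/65)

7/130 7/65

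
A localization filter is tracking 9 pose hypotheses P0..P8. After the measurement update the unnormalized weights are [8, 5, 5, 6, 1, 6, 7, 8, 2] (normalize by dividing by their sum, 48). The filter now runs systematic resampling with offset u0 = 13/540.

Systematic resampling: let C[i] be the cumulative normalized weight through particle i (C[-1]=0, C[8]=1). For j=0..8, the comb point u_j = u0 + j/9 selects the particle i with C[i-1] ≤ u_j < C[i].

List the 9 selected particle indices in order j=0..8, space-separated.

0 0 1 2 3 5 6 7 7

C = [1/6, 13/48, 3/8, 1/2, 25/48, 31/48, 19/24, 23/24, 1]
j=0: u_0=13/540 ∈ [0, 1/6) → index 0
j=1: u_1=73/540 ∈ [0, 1/6) → index 0
j=2: u_2=133/540 ∈ [1/6, 13/48) → index 1
j=3: u_3=193/540 ∈ [13/48, 3/8) → index 2
j=4: u_4=253/540 ∈ [3/8, 1/2) → index 3
j=5: u_5=313/540 ∈ [25/48, 31/48) → index 5
j=6: u_6=373/540 ∈ [31/48, 19/24) → index 6
j=7: u_7=433/540 ∈ [19/24, 23/24) → index 7
j=8: u_8=493/540 ∈ [19/24, 23/24) → index 7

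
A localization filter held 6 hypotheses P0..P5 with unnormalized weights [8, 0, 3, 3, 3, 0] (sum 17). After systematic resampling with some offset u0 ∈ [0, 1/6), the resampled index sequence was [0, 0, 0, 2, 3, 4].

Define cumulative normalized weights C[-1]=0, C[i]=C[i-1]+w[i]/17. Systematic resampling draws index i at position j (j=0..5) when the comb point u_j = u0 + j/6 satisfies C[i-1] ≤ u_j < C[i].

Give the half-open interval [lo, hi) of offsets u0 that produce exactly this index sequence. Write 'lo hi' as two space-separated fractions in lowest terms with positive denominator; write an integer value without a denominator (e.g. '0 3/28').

C = [8/17, 8/17, 11/17, 14/17, 1, 1]
j=0 picked index 0: u0 ∈ [0, 8/17)
j=1 picked index 0: u0 ∈ [-1/6, 31/102)
j=2 picked index 0: u0 ∈ [-1/3, 7/51)
j=3 picked index 2: u0 ∈ [-1/34, 5/34)
j=4 picked index 3: u0 ∈ [-1/51, 8/51)
j=5 picked index 4: u0 ∈ [-1/102, 1/6)
intersection: [0, 7/51)

0 7/51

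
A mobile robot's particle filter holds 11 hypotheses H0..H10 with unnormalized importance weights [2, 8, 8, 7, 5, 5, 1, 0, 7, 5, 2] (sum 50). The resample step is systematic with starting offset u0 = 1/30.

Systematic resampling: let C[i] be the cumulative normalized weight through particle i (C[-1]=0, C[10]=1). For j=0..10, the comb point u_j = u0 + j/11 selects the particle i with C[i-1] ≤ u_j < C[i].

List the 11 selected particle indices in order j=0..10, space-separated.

0 1 2 2 3 3 4 5 8 8 9

C = [1/25, 1/5, 9/25, 1/2, 3/5, 7/10, 18/25, 18/25, 43/50, 24/25, 1]
j=0: u_0=1/30 ∈ [0, 1/25) → index 0
j=1: u_1=41/330 ∈ [1/25, 1/5) → index 1
j=2: u_2=71/330 ∈ [1/5, 9/25) → index 2
j=3: u_3=101/330 ∈ [1/5, 9/25) → index 2
j=4: u_4=131/330 ∈ [9/25, 1/2) → index 3
j=5: u_5=161/330 ∈ [9/25, 1/2) → index 3
j=6: u_6=191/330 ∈ [1/2, 3/5) → index 4
j=7: u_7=221/330 ∈ [3/5, 7/10) → index 5
j=8: u_8=251/330 ∈ [18/25, 43/50) → index 8
j=9: u_9=281/330 ∈ [18/25, 43/50) → index 8
j=10: u_10=311/330 ∈ [43/50, 24/25) → index 9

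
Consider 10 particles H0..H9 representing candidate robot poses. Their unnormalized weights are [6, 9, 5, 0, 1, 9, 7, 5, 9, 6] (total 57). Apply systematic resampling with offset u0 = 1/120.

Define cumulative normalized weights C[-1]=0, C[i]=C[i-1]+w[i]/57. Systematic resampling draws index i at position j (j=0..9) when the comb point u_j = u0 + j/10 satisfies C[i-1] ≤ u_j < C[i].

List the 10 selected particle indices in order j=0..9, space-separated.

C = [2/19, 5/19, 20/57, 20/57, 7/19, 10/19, 37/57, 14/19, 17/19, 1]
j=0: u_0=1/120 ∈ [0, 2/19) → index 0
j=1: u_1=13/120 ∈ [2/19, 5/19) → index 1
j=2: u_2=5/24 ∈ [2/19, 5/19) → index 1
j=3: u_3=37/120 ∈ [5/19, 20/57) → index 2
j=4: u_4=49/120 ∈ [7/19, 10/19) → index 5
j=5: u_5=61/120 ∈ [7/19, 10/19) → index 5
j=6: u_6=73/120 ∈ [10/19, 37/57) → index 6
j=7: u_7=17/24 ∈ [37/57, 14/19) → index 7
j=8: u_8=97/120 ∈ [14/19, 17/19) → index 8
j=9: u_9=109/120 ∈ [17/19, 1) → index 9

0 1 1 2 5 5 6 7 8 9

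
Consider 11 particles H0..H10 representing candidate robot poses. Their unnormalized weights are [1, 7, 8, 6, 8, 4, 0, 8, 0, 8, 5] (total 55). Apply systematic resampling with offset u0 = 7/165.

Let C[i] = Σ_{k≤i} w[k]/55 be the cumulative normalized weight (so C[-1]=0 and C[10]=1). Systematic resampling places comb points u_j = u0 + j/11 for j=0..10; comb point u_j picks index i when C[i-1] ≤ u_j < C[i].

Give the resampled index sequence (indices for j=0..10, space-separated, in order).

1 1 2 3 4 4 5 7 9 9 10

C = [1/55, 8/55, 16/55, 2/5, 6/11, 34/55, 34/55, 42/55, 42/55, 10/11, 1]
j=0: u_0=7/165 ∈ [1/55, 8/55) → index 1
j=1: u_1=2/15 ∈ [1/55, 8/55) → index 1
j=2: u_2=37/165 ∈ [8/55, 16/55) → index 2
j=3: u_3=52/165 ∈ [16/55, 2/5) → index 3
j=4: u_4=67/165 ∈ [2/5, 6/11) → index 4
j=5: u_5=82/165 ∈ [2/5, 6/11) → index 4
j=6: u_6=97/165 ∈ [6/11, 34/55) → index 5
j=7: u_7=112/165 ∈ [34/55, 42/55) → index 7
j=8: u_8=127/165 ∈ [42/55, 10/11) → index 9
j=9: u_9=142/165 ∈ [42/55, 10/11) → index 9
j=10: u_10=157/165 ∈ [10/11, 1) → index 10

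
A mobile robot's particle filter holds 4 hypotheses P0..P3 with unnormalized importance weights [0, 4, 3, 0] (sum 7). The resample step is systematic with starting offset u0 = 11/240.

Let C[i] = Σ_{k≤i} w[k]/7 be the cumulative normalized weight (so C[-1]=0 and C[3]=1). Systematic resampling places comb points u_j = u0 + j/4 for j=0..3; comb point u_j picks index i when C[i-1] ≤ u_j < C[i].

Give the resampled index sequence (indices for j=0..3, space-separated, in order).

1 1 1 2

C = [0, 4/7, 1, 1]
j=0: u_0=11/240 ∈ [0, 4/7) → index 1
j=1: u_1=71/240 ∈ [0, 4/7) → index 1
j=2: u_2=131/240 ∈ [0, 4/7) → index 1
j=3: u_3=191/240 ∈ [4/7, 1) → index 2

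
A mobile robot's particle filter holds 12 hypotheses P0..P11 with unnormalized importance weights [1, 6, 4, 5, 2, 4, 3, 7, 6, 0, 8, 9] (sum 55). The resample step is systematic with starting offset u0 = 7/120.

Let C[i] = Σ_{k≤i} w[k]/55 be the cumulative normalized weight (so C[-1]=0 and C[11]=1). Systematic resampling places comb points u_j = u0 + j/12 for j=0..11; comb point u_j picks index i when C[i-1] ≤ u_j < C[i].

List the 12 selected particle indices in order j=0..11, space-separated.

1 2 3 4 5 7 7 8 10 10 11 11

C = [1/55, 7/55, 1/5, 16/55, 18/55, 2/5, 5/11, 32/55, 38/55, 38/55, 46/55, 1]
j=0: u_0=7/120 ∈ [1/55, 7/55) → index 1
j=1: u_1=17/120 ∈ [7/55, 1/5) → index 2
j=2: u_2=9/40 ∈ [1/5, 16/55) → index 3
j=3: u_3=37/120 ∈ [16/55, 18/55) → index 4
j=4: u_4=47/120 ∈ [18/55, 2/5) → index 5
j=5: u_5=19/40 ∈ [5/11, 32/55) → index 7
j=6: u_6=67/120 ∈ [5/11, 32/55) → index 7
j=7: u_7=77/120 ∈ [32/55, 38/55) → index 8
j=8: u_8=29/40 ∈ [38/55, 46/55) → index 10
j=9: u_9=97/120 ∈ [38/55, 46/55) → index 10
j=10: u_10=107/120 ∈ [46/55, 1) → index 11
j=11: u_11=39/40 ∈ [46/55, 1) → index 11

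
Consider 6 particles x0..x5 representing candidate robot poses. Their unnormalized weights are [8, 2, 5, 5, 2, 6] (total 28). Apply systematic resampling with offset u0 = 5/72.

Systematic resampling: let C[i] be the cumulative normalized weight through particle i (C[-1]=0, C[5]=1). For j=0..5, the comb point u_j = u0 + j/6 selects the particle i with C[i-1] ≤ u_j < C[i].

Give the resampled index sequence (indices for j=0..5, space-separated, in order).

C = [2/7, 5/14, 15/28, 5/7, 11/14, 1]
j=0: u_0=5/72 ∈ [0, 2/7) → index 0
j=1: u_1=17/72 ∈ [0, 2/7) → index 0
j=2: u_2=29/72 ∈ [5/14, 15/28) → index 2
j=3: u_3=41/72 ∈ [15/28, 5/7) → index 3
j=4: u_4=53/72 ∈ [5/7, 11/14) → index 4
j=5: u_5=65/72 ∈ [11/14, 1) → index 5

0 0 2 3 4 5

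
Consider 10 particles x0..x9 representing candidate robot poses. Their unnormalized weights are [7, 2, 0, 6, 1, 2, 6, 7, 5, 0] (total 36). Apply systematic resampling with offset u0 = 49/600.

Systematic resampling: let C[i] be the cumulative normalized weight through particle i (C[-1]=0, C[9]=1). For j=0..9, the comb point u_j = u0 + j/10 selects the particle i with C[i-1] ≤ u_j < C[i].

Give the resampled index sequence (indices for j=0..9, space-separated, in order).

C = [7/36, 1/4, 1/4, 5/12, 4/9, 1/2, 2/3, 31/36, 1, 1]
j=0: u_0=49/600 ∈ [0, 7/36) → index 0
j=1: u_1=109/600 ∈ [0, 7/36) → index 0
j=2: u_2=169/600 ∈ [1/4, 5/12) → index 3
j=3: u_3=229/600 ∈ [1/4, 5/12) → index 3
j=4: u_4=289/600 ∈ [4/9, 1/2) → index 5
j=5: u_5=349/600 ∈ [1/2, 2/3) → index 6
j=6: u_6=409/600 ∈ [2/3, 31/36) → index 7
j=7: u_7=469/600 ∈ [2/3, 31/36) → index 7
j=8: u_8=529/600 ∈ [31/36, 1) → index 8
j=9: u_9=589/600 ∈ [31/36, 1) → index 8

0 0 3 3 5 6 7 7 8 8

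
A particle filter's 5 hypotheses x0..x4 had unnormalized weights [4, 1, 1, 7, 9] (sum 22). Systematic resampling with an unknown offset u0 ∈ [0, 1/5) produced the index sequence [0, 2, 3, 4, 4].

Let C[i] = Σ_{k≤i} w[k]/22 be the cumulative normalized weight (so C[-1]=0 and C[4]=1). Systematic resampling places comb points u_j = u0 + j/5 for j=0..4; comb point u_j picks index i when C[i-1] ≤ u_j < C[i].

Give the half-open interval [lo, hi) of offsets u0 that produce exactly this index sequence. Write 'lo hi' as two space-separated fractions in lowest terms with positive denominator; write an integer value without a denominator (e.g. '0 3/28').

3/110 4/55

C = [2/11, 5/22, 3/11, 13/22, 1]
j=0 picked index 0: u0 ∈ [0, 2/11)
j=1 picked index 2: u0 ∈ [3/110, 4/55)
j=2 picked index 3: u0 ∈ [-7/55, 21/110)
j=3 picked index 4: u0 ∈ [-1/110, 2/5)
j=4 picked index 4: u0 ∈ [-23/110, 1/5)
intersection: [3/110, 4/55)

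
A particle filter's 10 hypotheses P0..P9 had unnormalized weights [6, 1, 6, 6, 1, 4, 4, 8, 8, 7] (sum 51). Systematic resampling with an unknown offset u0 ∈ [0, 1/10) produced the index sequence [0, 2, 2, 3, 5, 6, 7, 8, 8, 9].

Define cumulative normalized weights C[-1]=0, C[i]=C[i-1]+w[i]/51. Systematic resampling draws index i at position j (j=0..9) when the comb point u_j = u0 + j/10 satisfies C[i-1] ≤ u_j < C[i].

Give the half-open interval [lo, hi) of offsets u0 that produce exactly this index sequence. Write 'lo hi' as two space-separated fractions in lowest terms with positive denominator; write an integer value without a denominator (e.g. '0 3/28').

19/510 5/102

C = [2/17, 7/51, 13/51, 19/51, 20/51, 8/17, 28/51, 12/17, 44/51, 1]
j=0 picked index 0: u0 ∈ [0, 2/17)
j=1 picked index 2: u0 ∈ [19/510, 79/510)
j=2 picked index 2: u0 ∈ [-16/255, 14/255)
j=3 picked index 3: u0 ∈ [-23/510, 37/510)
j=4 picked index 5: u0 ∈ [-2/255, 6/85)
j=5 picked index 6: u0 ∈ [-1/34, 5/102)
j=6 picked index 7: u0 ∈ [-13/255, 9/85)
j=7 picked index 8: u0 ∈ [1/170, 83/510)
j=8 picked index 8: u0 ∈ [-8/85, 16/255)
j=9 picked index 9: u0 ∈ [-19/510, 1/10)
intersection: [19/510, 5/102)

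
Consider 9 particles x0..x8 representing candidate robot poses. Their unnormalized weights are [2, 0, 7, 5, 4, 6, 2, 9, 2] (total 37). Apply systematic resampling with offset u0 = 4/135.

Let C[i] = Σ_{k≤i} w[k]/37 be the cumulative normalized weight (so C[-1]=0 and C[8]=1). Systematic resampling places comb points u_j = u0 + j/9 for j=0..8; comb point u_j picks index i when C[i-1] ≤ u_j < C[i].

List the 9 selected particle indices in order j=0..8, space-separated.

0 2 3 3 4 5 6 7 7

C = [2/37, 2/37, 9/37, 14/37, 18/37, 24/37, 26/37, 35/37, 1]
j=0: u_0=4/135 ∈ [0, 2/37) → index 0
j=1: u_1=19/135 ∈ [2/37, 9/37) → index 2
j=2: u_2=34/135 ∈ [9/37, 14/37) → index 3
j=3: u_3=49/135 ∈ [9/37, 14/37) → index 3
j=4: u_4=64/135 ∈ [14/37, 18/37) → index 4
j=5: u_5=79/135 ∈ [18/37, 24/37) → index 5
j=6: u_6=94/135 ∈ [24/37, 26/37) → index 6
j=7: u_7=109/135 ∈ [26/37, 35/37) → index 7
j=8: u_8=124/135 ∈ [26/37, 35/37) → index 7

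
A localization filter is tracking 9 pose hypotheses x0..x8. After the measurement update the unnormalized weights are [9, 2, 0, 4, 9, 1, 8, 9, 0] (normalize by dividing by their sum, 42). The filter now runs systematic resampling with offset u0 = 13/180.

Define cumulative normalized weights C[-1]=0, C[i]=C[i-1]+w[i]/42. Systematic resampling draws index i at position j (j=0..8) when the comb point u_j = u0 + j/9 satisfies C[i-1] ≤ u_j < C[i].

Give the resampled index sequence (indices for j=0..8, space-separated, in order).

C = [3/14, 11/42, 11/42, 5/14, 4/7, 25/42, 11/14, 1, 1]
j=0: u_0=13/180 ∈ [0, 3/14) → index 0
j=1: u_1=11/60 ∈ [0, 3/14) → index 0
j=2: u_2=53/180 ∈ [11/42, 5/14) → index 3
j=3: u_3=73/180 ∈ [5/14, 4/7) → index 4
j=4: u_4=31/60 ∈ [5/14, 4/7) → index 4
j=5: u_5=113/180 ∈ [25/42, 11/14) → index 6
j=6: u_6=133/180 ∈ [25/42, 11/14) → index 6
j=7: u_7=17/20 ∈ [11/14, 1) → index 7
j=8: u_8=173/180 ∈ [11/14, 1) → index 7

0 0 3 4 4 6 6 7 7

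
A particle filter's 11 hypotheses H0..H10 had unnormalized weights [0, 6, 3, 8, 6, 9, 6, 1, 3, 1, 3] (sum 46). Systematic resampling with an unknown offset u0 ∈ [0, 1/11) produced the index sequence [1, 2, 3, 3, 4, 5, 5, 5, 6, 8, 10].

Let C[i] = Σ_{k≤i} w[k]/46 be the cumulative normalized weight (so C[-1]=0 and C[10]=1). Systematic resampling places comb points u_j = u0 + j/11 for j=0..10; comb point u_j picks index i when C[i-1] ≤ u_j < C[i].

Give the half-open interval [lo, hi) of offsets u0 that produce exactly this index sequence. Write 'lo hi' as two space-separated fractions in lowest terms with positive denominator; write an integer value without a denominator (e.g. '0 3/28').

C = [0, 3/23, 9/46, 17/46, 1/2, 16/23, 19/23, 39/46, 21/23, 43/46, 1]
j=0 picked index 1: u0 ∈ [0, 3/23)
j=1 picked index 2: u0 ∈ [10/253, 53/506)
j=2 picked index 3: u0 ∈ [7/506, 95/506)
j=3 picked index 3: u0 ∈ [-39/506, 49/506)
j=4 picked index 4: u0 ∈ [3/506, 3/22)
j=5 picked index 5: u0 ∈ [1/22, 61/253)
j=6 picked index 5: u0 ∈ [-1/22, 38/253)
j=7 picked index 5: u0 ∈ [-3/22, 15/253)
j=8 picked index 6: u0 ∈ [-8/253, 25/253)
j=9 picked index 8: u0 ∈ [15/506, 24/253)
j=10 picked index 10: u0 ∈ [13/506, 1/11)
intersection: [1/22, 15/253)

1/22 15/253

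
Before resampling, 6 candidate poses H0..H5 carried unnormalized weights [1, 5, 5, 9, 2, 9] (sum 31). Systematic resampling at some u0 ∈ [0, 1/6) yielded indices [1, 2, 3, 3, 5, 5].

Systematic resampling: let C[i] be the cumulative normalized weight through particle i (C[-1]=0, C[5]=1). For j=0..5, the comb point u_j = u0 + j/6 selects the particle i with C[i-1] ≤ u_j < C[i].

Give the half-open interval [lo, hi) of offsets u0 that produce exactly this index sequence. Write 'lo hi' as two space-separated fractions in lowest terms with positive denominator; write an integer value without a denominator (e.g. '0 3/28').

C = [1/31, 6/31, 11/31, 20/31, 22/31, 1]
j=0 picked index 1: u0 ∈ [1/31, 6/31)
j=1 picked index 2: u0 ∈ [5/186, 35/186)
j=2 picked index 3: u0 ∈ [2/93, 29/93)
j=3 picked index 3: u0 ∈ [-9/62, 9/62)
j=4 picked index 5: u0 ∈ [4/93, 1/3)
j=5 picked index 5: u0 ∈ [-23/186, 1/6)
intersection: [4/93, 9/62)

4/93 9/62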